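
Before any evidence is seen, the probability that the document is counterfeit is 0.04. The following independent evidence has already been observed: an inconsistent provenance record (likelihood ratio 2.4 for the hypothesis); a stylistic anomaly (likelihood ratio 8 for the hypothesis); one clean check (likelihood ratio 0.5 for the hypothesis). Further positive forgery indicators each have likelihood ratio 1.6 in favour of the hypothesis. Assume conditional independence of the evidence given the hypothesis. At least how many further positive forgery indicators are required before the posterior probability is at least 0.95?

Prior odds = 0.04/0.96 = 1/24.
Combined Bayes factor of the evidence already in hand = 2.4 × 8 × 0.5 = 9.6.
Odds after that evidence = (1/24) × 9.6 = 0.4.
Target odds = 0.95/0.05 = 19.
Need 1.6ⁿ ≥ 19 ÷ 0.4 = 47.5.
1.6⁸ = 16777216/390625 falls short of 47.5 but 1.6⁹ = 134217728/1953125 reaches it, so n = 9.

9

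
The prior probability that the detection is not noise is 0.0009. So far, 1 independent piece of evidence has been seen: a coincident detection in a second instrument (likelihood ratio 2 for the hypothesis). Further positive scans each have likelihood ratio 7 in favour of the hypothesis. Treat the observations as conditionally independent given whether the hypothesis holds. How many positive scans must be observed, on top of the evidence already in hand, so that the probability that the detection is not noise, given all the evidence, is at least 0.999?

7

Prior odds = 0.0009/0.9991 = 9/9991.
Bayes factor of the evidence already in hand = 2.
Odds after that evidence = (9/9991) × 2 = 18/9991.
Target odds = 0.999/0.001 = 999.
Need 7ⁿ ≥ 999 ÷ (18/9991) = 554500.5.
7⁶ = 117649 falls short of 554500.5 but 7⁷ = 823543 reaches it, so n = 7.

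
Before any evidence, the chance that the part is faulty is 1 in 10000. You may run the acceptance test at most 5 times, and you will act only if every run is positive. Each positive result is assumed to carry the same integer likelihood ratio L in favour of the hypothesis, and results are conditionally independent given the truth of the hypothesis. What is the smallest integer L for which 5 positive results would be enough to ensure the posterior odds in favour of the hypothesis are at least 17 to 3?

Prior odds = 0.0001/0.9999 = 1/9999.
Target odds = 17/3.
Need L⁵ ≥ 17/3 ÷ (1/9999) = 56661.
8⁵ = 32768 < 56661 ≤ 59049 = 9⁵, so L = 9.

9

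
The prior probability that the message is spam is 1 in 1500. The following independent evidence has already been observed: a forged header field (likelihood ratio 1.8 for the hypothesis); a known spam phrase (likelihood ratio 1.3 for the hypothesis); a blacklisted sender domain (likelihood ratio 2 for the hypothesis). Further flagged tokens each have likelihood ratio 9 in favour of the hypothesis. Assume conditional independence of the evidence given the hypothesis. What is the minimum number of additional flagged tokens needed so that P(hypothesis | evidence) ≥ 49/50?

5

Prior odds = (1/1500)/(1499/1500) = 1/1499.
Combined Bayes factor of the evidence already in hand = 1.8 × 1.3 × 2 = 4.68.
Odds after that evidence = (1/1499) × 4.68 = 117/37475.
Target odds = 0.98/0.02 = 49.
Need 9ⁿ ≥ 49 ÷ (117/37475) = 1836275/117.
9⁴ = 6561 falls short of 1836275/117 but 9⁵ = 59049 reaches it, so n = 5.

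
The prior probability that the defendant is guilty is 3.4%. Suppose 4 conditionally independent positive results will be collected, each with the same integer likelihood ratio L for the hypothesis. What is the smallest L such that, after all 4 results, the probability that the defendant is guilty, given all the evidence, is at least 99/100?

Prior odds = 0.034/0.966 = 17/483.
Target odds = 0.99/0.01 = 99.
Need L⁴ ≥ 99 ÷ (17/483) = 47817/17.
7⁴ = 2401 < 47817/17 ≤ 4096 = 8⁴, so L = 8.

8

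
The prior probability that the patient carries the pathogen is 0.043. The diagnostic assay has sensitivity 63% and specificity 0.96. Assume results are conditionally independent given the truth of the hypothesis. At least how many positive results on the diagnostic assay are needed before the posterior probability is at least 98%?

3

Prior odds = 0.043/0.957 = 43/957.
False-positive rate = 1 − 0.96 = 0.04; likelihood ratio of a positive = 0.63/0.04 = 15.75.
Target odds: 0.98 ÷ 0.02 = 49.
Require 15.75ⁿ ≥ 49 ÷ (43/957) = 46893/43.
15.75² = 248.0625 falls short of 46893/43 but 15.75³ = 3906.984375 reaches it, so n = 3.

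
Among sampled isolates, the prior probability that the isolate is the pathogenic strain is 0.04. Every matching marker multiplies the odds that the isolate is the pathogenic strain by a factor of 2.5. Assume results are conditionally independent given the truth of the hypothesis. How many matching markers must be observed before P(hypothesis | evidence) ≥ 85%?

Prior odds = 0.04/0.96 = 1/24.
Likelihood ratio per matching marker = 2.5.
Target odds: 0.85 ÷ 0.15 = 17/3.
Need (1/24) × 2.5ⁿ ≥ 17/3, i.e. 2.5ⁿ ≥ 136.
2.5⁵ = 97.65625 falls short of 136 but 2.5⁶ = 244.140625 reaches it, so n = 6.

6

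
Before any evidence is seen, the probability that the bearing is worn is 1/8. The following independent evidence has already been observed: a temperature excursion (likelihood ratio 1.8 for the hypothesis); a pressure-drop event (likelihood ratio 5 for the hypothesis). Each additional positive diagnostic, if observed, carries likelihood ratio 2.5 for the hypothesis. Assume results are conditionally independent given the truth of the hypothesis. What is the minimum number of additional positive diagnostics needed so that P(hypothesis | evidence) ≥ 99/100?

5

Prior odds = 0.125/0.875 = 1/7.
Combined Bayes factor of the evidence already in hand = 1.8 × 5 = 9.
Odds after that evidence = (1/7) × 9 = 9/7.
Target odds = 0.99/0.01 = 99.
Need 2.5ⁿ ≥ 99 ÷ (9/7) = 77.
2.5⁴ = 39.0625 falls short of 77 but 2.5⁵ = 97.65625 reaches it, so n = 5.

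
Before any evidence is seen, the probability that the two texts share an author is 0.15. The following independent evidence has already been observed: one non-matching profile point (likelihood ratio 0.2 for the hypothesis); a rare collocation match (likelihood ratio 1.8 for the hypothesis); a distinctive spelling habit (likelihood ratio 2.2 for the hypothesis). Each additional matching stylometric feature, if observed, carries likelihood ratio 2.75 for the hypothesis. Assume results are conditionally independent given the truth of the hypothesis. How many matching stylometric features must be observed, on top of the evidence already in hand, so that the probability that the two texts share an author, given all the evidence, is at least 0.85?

Prior odds = 0.15/0.85 = 3/17.
Combined Bayes factor of the evidence already in hand = 0.2 × 1.8 × 2.2 = 0.792.
Odds after that evidence = (3/17) × 0.792 = 297/2125.
Target odds = 0.85/0.15 = 17/3.
Need 2.75ⁿ ≥ 17/3 ÷ (297/2125) = 36125/891.
2.75³ = 20.796875 falls short of 36125/891 but 2.75⁴ = 57.19140625 reaches it, so n = 4.

4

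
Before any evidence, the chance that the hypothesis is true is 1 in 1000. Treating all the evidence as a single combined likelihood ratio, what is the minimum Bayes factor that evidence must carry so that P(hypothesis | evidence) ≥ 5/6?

Prior odds = 0.001/0.999 = 1/999.
Target odds = (5/6)/(1/6) = 5.
Required Bayes factor = 5 ÷ (1/999) = 4995.

4995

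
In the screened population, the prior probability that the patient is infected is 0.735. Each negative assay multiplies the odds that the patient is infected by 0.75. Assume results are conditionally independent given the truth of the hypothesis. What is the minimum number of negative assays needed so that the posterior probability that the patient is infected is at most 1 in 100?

20

Prior odds = 0.735/0.265 = 147/53.
Likelihood ratio per negative assay = 0.75.
Target odds: 0.01 ÷ 0.99 = 1/99.
Require 0.75ⁿ ≤ 1/99 ÷ (147/53) = 53/14553.
0.75¹⁹ ≈0.00422828 is still above 53/14553 but 0.75²⁰ ≈0.00317121 is at or below it, so n = 20.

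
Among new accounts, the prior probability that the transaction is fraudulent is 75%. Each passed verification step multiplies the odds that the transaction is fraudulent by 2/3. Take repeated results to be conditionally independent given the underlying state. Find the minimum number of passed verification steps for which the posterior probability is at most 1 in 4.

Prior odds = 0.75/0.25 = 3.
Likelihood ratio per passed verification step = 2/3.
Target odds: 0.25 ÷ 0.75 = 1/3.
Need 3 × (2/3)ⁿ ≤ 1/3, i.e. (2/3)ⁿ ≤ 1/9.
(2/3)⁵ = 32/243 is still above 1/9 but (2/3)⁶ = 64/729 is at or below it, so n = 6.

6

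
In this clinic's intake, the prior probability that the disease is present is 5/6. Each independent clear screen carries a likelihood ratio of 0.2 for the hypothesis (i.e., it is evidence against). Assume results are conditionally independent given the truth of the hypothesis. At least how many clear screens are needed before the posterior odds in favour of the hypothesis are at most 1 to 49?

Prior odds: (5/6) ÷ (1/6) = 5.
Likelihood ratio per clear screen = 0.2.
Target odds = 1/49.
Need 5 × 0.2ⁿ ≤ 1/49, i.e. 0.2ⁿ ≤ 1/245.
0.2³ = 0.008 is still above 1/245 but 0.2⁴ = 0.0016 is at or below it, so n = 4.

4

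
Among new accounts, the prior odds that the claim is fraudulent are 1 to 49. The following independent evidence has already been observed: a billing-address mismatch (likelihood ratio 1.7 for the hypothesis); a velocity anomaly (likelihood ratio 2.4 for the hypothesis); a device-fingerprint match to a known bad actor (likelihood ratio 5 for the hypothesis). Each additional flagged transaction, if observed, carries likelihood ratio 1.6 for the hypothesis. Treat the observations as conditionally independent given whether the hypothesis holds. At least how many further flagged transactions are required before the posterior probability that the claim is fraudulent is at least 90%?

7

Prior odds = 1/49.
Combined Bayes factor of the evidence already in hand = 1.7 × 2.4 × 5 = 20.4.
Odds after that evidence = (1/49) × 20.4 = 102/245.
Target odds = 0.9/0.1 = 9.
Need 1.6ⁿ ≥ 9 ÷ (102/245) = 735/34.
1.6⁶ = 262144/15625 falls short of 735/34 but 1.6⁷ = 2097152/78125 reaches it, so n = 7.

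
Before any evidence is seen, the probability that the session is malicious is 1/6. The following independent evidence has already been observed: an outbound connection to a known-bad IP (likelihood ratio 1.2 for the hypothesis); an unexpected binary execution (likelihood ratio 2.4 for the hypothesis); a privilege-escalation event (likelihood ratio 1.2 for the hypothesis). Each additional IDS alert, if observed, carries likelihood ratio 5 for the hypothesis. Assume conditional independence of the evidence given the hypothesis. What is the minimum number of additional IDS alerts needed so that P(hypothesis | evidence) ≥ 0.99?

4

Prior odds = (1/6)/(5/6) = 0.2.
Combined Bayes factor of the evidence already in hand = 1.2 × 2.4 × 1.2 = 3.456.
Odds after that evidence = 0.2 × 3.456 = 0.6912.
Target odds = 0.99/0.01 = 99.
Need 5ⁿ ≥ 99 ÷ 0.6912 = 6875/48.
5³ = 125 falls short of 6875/48 but 5⁴ = 625 reaches it, so n = 4.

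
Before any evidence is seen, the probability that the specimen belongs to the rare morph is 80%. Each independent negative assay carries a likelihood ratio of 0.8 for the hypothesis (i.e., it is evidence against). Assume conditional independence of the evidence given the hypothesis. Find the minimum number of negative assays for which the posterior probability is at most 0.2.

Prior odds = 0.8/0.2 = 4.
Likelihood ratio per negative assay = 0.8.
Target odds: 0.2 ÷ 0.8 = 0.25.
Require 0.8ⁿ ≤ 0.25 ÷ 4 = 0.0625.
0.8¹² = 16777216/244140625 is still above 0.0625 but 0.8¹³ ≈0.0549756 is at or below it, so n = 13.

13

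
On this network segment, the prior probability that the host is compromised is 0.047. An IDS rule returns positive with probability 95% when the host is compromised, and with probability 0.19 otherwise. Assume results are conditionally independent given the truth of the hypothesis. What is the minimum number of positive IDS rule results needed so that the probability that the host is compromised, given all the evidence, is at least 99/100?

Prior odds: 0.047 ÷ 0.953 = 47/953.
Likelihood ratio of a positive result = 0.95/0.19 = 5.
Target odds: 0.99 ÷ 0.01 = 99.
Need (47/953) × 5ⁿ ≥ 99, i.e. 5ⁿ ≥ 94347/47.
5⁴ = 625 falls short of 94347/47 but 5⁵ = 3125 reaches it, so n = 5.

5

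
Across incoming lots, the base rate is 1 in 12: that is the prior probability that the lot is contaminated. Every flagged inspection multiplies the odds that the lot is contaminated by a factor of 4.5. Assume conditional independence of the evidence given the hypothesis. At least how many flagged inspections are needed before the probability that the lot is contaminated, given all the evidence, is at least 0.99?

5

Prior odds: (1/12) ÷ (11/12) = 1/11.
Likelihood ratio per flagged inspection = 4.5.
Target posterior odds = 0.99/0.01 = 99.
Need (1/11) × 4.5ⁿ ≥ 99, i.e. 4.5ⁿ ≥ 1089.
4.5⁴ = 410.0625 falls short of 1089 but 4.5⁵ = 1845.28125 reaches it, so n = 5.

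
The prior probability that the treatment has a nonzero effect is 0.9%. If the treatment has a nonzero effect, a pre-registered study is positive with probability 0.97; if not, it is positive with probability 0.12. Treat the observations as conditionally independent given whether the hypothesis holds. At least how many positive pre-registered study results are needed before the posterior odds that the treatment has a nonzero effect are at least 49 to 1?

Prior odds: 0.009 ÷ 0.991 = 9/991.
Likelihood ratio of a positive = 0.97/0.12 = 97/12.
Target odds = 49.
Need (9/991) × (97/12)ⁿ ≥ 49, i.e. (97/12)ⁿ ≥ 48559/9.
(97/12)⁴ = 88529281/20736 falls short of 48559/9 but (97/12)⁵ ≈34510.6 reaches it, so n = 5.

5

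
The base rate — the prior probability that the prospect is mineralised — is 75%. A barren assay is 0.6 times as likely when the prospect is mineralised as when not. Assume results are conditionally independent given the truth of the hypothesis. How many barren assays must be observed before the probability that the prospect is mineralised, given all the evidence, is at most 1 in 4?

Prior odds: 0.75 ÷ 0.25 = 3.
Likelihood ratio per barren assay = 0.6.
Target posterior odds = 0.25/0.75 = 1/3.
Require 0.6ⁿ ≤ 1/3 ÷ 3 = 1/9.
0.6⁴ = 0.1296 is still above 1/9 but 0.6⁵ = 0.07776 is at or below it, so n = 5.

5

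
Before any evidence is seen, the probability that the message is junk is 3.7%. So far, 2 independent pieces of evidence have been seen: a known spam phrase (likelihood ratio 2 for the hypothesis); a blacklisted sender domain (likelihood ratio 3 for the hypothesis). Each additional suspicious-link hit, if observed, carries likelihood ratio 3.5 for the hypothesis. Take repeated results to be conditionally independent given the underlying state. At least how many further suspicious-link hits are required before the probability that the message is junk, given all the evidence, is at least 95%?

Prior odds = 0.037/0.963 = 37/963.
Combined Bayes factor of the evidence already in hand = 2 × 3 = 6.
Odds after that evidence = (37/963) × 6 = 74/321.
Target odds = 0.95/0.05 = 19.
Need 3.5ⁿ ≥ 19 ÷ (74/321) = 6099/74.
3.5³ = 42.875 falls short of 6099/74 but 3.5⁴ = 150.0625 reaches it, so n = 4.

4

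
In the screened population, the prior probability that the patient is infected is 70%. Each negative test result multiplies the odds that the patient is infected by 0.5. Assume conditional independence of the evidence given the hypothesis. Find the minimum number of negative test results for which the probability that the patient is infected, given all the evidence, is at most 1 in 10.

Prior odds = 0.7/0.3 = 7/3.
Likelihood ratio per negative test result = 0.5.
Target posterior odds = 0.1/0.9 = 1/9.
Require 0.5ⁿ ≤ 1/9 ÷ (7/3) = 1/21.
0.5⁴ = 0.0625 is still above 1/21 but 0.5⁵ = 0.03125 is at or below it, so n = 5.

5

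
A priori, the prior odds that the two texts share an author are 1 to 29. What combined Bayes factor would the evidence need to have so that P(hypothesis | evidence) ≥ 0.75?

Prior odds = 1/29.
Target odds = 0.75/0.25 = 3.
Required Bayes factor = 3 ÷ (1/29) = 87.

87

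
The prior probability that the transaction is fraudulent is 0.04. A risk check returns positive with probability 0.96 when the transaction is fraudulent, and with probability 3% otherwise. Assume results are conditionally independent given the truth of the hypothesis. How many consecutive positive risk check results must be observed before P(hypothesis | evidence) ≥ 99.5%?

3

Prior odds = 0.04/0.96 = 1/24.
Likelihood ratio of a positive result = 0.96/0.03 = 32.
Target posterior odds = 0.995/0.005 = 199.
Require 32ⁿ ≥ 199 ÷ (1/24) = 4776.
32² = 1024 falls short of 4776 but 32³ = 32768 reaches it, so n = 3.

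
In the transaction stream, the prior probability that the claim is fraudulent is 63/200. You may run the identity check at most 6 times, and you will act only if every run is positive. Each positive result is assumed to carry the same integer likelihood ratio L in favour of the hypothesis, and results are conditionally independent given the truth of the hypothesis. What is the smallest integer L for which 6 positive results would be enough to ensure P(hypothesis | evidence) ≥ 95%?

Prior odds = 0.315/0.685 = 63/137.
Target odds = 0.95/0.05 = 19.
Need L⁶ ≥ 19 ÷ (63/137) = 2603/63.
1⁶ = 1 < 2603/63 ≤ 64 = 2⁶, so L = 2.

2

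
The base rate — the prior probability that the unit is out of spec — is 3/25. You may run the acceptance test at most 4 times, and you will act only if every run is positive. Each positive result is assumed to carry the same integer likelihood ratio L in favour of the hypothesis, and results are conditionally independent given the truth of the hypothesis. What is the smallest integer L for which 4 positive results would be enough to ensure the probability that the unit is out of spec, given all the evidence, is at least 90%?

3

Prior odds = 0.12/0.88 = 3/22.
Target odds = 0.9/0.1 = 9.
Need L⁴ ≥ 9 ÷ (3/22) = 66.
2⁴ = 16 < 66 ≤ 81 = 3⁴, so L = 3.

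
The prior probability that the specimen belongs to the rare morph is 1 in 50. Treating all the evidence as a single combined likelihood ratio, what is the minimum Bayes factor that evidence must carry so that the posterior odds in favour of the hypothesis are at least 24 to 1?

Prior odds = 0.02/0.98 = 1/49.
Target odds = 24.
Required Bayes factor = 24 ÷ (1/49) = 1176.

1176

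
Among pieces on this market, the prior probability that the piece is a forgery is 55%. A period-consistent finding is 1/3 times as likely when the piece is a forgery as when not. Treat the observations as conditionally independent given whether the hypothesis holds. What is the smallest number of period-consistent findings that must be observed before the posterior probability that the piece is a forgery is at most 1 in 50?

4

Prior odds = 0.55/0.45 = 11/9.
Likelihood ratio per period-consistent finding = 1/3.
Target odds: 0.02 ÷ 0.98 = 1/49.
Need (11/9) × (1/3)ⁿ ≤ 1/49, i.e. (1/3)ⁿ ≤ 9/539.
(1/3)³ = 1/27 is still above 9/539 but (1/3)⁴ = 1/81 is at or below it, so n = 4.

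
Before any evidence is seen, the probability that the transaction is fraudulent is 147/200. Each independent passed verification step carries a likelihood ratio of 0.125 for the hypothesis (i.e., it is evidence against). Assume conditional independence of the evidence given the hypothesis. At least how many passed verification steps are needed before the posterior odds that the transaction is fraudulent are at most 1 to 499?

4

Prior odds: 0.735 ÷ 0.265 = 147/53.
Likelihood ratio per passed verification step = 0.125.
Target odds = 1/499.
Need (147/53) × 0.125ⁿ ≤ 1/499, i.e. 0.125ⁿ ≤ 53/73353.
0.125³ = 0.001953125 is still above 53/73353 but 0.125⁴ = 1/4096 is at or below it, so n = 4.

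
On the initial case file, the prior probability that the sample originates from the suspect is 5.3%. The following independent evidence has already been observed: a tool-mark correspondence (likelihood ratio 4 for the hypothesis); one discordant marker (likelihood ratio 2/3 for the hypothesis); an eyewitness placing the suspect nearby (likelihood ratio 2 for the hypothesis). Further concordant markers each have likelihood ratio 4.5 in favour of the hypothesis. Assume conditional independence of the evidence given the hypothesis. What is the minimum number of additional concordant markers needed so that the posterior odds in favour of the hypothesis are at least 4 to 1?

Prior odds = 0.053/0.947 = 53/947.
Combined Bayes factor of the evidence already in hand = 4 × (2/3) × 2 = 16/3.
Odds after that evidence = (53/947) × 16/3 = 848/2841.
Target odds = 4.
Need 4.5ⁿ ≥ 4 ÷ (848/2841) = 2841/212.
4.5¹ = 4.5 falls short of 2841/212 but 4.5² = 20.25 reaches it, so n = 2.

2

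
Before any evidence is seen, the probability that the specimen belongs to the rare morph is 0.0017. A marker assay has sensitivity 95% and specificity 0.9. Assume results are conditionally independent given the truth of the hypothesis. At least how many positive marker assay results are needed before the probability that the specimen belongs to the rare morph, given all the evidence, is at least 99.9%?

6

Prior odds: 0.0017 ÷ 0.9983 = 17/9983.
False-positive rate = 1 − 0.9 = 0.1; likelihood ratio of a positive = 0.95/0.1 = 9.5.
Target odds: 0.999 ÷ 0.001 = 999.
Require 9.5ⁿ ≥ 999 ÷ (17/9983) = 9973017/17.
9.5⁵ = 77378.09375 falls short of 9973017/17 but 9.5⁶ = 47045881/64 reaches it, so n = 6.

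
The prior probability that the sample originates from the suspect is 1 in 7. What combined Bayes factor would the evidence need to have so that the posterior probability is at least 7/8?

42

Prior odds = (1/7)/(6/7) = 1/6.
Target odds = 0.875/0.125 = 7.
Required Bayes factor = 7 ÷ (1/6) = 42.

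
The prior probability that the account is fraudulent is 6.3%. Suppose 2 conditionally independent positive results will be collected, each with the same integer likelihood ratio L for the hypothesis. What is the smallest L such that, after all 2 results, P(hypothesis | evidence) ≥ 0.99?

Prior odds = 0.063/0.937 = 63/937.
Target odds = 0.99/0.01 = 99.
Need L² ≥ 99 ÷ (63/937) = 10307/7.
38² = 1444 < 10307/7 ≤ 1521 = 39², so L = 39.

39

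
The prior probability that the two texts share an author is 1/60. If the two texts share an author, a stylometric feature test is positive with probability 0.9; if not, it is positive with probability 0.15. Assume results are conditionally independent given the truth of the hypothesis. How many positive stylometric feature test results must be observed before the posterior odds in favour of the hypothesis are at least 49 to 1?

5

Prior odds: (1/60) ÷ (59/60) = 1/59.
Likelihood ratio of a positive = 0.9/0.15 = 6.
Target odds = 49.
Need (1/59) × 6ⁿ ≥ 49, i.e. 6ⁿ ≥ 2891.
6⁴ = 1296 falls short of 2891 but 6⁵ = 7776 reaches it, so n = 5.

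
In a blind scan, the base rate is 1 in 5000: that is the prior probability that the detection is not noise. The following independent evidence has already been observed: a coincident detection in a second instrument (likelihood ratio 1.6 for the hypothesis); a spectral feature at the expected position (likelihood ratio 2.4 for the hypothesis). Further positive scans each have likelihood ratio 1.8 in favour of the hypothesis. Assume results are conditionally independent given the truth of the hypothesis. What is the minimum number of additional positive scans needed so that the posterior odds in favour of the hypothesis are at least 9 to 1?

16

Prior odds = 0.0002/0.9998 = 1/4999.
Combined Bayes factor of the evidence already in hand = 1.6 × 2.4 = 3.84.
Odds after that evidence = (1/4999) × 3.84 = 96/124975.
Target odds = 9.
Need 1.8ⁿ ≥ 9 ÷ (96/124975) = 11716.40625.
1.8¹⁵ ≈6746.64 falls short of 11716.40625 but 1.8¹⁶ ≈12144 reaches it, so n = 16.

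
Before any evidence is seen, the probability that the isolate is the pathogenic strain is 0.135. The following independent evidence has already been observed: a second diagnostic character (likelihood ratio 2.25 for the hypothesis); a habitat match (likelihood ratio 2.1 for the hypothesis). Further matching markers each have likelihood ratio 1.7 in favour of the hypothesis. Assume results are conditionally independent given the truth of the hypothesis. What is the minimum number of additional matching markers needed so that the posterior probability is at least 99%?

Prior odds = 0.135/0.865 = 27/173.
Combined Bayes factor of the evidence already in hand = 2.25 × 2.1 = 4.725.
Odds after that evidence = (27/173) × 4.725 = 5103/6920.
Target odds = 0.99/0.01 = 99.
Need 1.7ⁿ ≥ 99 ÷ (5103/6920) = 76120/567.
1.7⁹ ≈118.588 falls short of 76120/567 but 1.7¹⁰ ≈201.599 reaches it, so n = 10.

10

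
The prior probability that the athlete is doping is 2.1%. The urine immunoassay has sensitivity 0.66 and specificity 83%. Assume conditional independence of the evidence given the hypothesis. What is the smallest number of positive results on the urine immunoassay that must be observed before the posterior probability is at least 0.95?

6

Prior odds: 0.021 ÷ 0.979 = 21/979.
False-positive rate = 1 − 0.83 = 0.17; likelihood ratio of a positive = 0.66/0.17 = 66/17.
Target posterior odds = 0.95/0.05 = 19.
Need (21/979) × (66/17)ⁿ ≥ 19, i.e. (66/17)ⁿ ≥ 18601/21.
(66/17)⁵ ≈882.013 falls short of 18601/21 but (66/17)⁶ ≈3424.29 reaches it, so n = 6.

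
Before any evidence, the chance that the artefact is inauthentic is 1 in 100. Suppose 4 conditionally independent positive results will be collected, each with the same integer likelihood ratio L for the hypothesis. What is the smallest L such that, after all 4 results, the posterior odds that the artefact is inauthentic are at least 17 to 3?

Prior odds = 0.01/0.99 = 1/99.
Target odds = 17/3.
Need L⁴ ≥ 17/3 ÷ (1/99) = 561.
4⁴ = 256 < 561 ≤ 625 = 5⁴, so L = 5.

5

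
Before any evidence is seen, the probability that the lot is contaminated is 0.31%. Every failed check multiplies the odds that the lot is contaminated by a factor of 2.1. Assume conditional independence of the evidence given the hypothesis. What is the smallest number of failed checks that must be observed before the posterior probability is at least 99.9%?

18

Prior odds: 0.0031 ÷ 0.9969 = 31/9969.
Likelihood ratio per failed check = 2.1.
Target posterior odds = 0.999/0.001 = 999.
Require 2.1ⁿ ≥ 999 ÷ (31/9969) = 9959031/31.
2.1¹⁷ ≈300419 falls short of 9959031/31 but 2.1¹⁸ ≈630881 reaches it, so n = 18.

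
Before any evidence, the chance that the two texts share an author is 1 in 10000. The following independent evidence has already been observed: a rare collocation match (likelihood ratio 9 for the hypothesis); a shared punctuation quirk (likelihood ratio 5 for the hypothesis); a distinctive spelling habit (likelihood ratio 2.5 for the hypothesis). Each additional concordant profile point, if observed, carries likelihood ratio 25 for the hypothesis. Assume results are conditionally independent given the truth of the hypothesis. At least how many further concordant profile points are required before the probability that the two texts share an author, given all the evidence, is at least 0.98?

Prior odds = 0.0001/0.9999 = 1/9999.
Combined Bayes factor of the evidence already in hand = 9 × 5 × 2.5 = 112.5.
Odds after that evidence = (1/9999) × 112.5 = 25/2222.
Target odds = 0.98/0.02 = 49.
Need 25ⁿ ≥ 49 ÷ (25/2222) = 4355.12.
25² = 625 falls short of 4355.12 but 25³ = 15625 reaches it, so n = 3.

3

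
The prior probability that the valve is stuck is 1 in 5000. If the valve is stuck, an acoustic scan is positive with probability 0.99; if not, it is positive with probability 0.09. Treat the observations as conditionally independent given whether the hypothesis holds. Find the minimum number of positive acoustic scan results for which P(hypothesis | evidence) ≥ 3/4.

5

Prior odds = 0.0002/0.9998 = 1/4999.
Likelihood ratio of a positive = 0.99/0.09 = 11.
Target posterior odds = 0.75/0.25 = 3.
Require 11ⁿ ≥ 3 ÷ (1/4999) = 14997.
11⁴ = 14641 falls short of 14997 but 11⁵ = 161051 reaches it, so n = 5.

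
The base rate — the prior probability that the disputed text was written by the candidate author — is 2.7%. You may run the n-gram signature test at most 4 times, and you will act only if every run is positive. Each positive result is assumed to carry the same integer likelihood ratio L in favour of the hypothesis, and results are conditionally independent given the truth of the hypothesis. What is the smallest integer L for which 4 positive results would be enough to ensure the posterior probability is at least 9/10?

Prior odds = 0.027/0.973 = 27/973.
Target odds = 0.9/0.1 = 9.
Need L⁴ ≥ 9 ÷ (27/973) = 973/3.
4⁴ = 256 < 973/3 ≤ 625 = 5⁴, so L = 5.

5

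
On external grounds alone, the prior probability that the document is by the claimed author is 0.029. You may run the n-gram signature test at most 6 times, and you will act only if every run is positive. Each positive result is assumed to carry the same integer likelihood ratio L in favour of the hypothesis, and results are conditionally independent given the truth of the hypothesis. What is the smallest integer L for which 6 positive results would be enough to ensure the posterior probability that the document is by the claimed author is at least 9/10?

Prior odds = 0.029/0.971 = 29/971.
Target odds = 0.9/0.1 = 9.
Need L⁶ ≥ 9 ÷ (29/971) = 8739/29.
2⁶ = 64 < 8739/29 ≤ 729 = 3⁶, so L = 3.

3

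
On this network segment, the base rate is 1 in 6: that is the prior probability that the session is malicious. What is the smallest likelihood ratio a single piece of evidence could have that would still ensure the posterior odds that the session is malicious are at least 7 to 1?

35

Prior odds = (1/6)/(5/6) = 0.2.
Target odds = 7.
Required Bayes factor = 7 ÷ 0.2 = 35.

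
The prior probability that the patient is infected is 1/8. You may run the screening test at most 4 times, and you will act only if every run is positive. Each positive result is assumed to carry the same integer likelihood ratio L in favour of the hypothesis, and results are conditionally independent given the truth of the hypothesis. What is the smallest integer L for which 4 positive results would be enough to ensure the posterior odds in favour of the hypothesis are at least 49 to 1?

Prior odds = 0.125/0.875 = 1/7.
Target odds = 49.
Need L⁴ ≥ 49 ÷ (1/7) = 343.
4⁴ = 256 < 343 ≤ 625 = 5⁴, so L = 5.

5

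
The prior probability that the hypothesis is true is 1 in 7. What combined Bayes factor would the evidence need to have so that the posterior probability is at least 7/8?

42

Prior odds = (1/7)/(6/7) = 1/6.
Target odds = 0.875/0.125 = 7.
Required Bayes factor = 7 ÷ (1/6) = 42.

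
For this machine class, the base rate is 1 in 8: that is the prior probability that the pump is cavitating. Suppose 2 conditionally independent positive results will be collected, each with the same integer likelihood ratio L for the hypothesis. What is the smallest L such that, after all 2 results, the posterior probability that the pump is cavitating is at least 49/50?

Prior odds = 0.125/0.875 = 1/7.
Target odds = 0.98/0.02 = 49.
Need L² ≥ 49 ÷ (1/7) = 343.
18² = 324 < 343 ≤ 361 = 19², so L = 19.

19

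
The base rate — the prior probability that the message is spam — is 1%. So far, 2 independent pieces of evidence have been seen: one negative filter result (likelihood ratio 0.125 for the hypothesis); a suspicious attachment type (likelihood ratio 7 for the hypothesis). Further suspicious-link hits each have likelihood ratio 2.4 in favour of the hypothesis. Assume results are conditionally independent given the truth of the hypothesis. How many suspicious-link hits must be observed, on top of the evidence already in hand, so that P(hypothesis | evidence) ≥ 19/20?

Prior odds = 0.01/0.99 = 1/99.
Combined Bayes factor of the evidence already in hand = 0.125 × 7 = 0.875.
Odds after that evidence = (1/99) × 0.875 = 7/792.
Target odds = 0.95/0.05 = 19.
Need 2.4ⁿ ≥ 19 ÷ (7/792) = 15048/7.
2.4⁸ = 429981696/390625 falls short of 15048/7 but 2.4⁹ ≈2641.81 reaches it, so n = 9.

9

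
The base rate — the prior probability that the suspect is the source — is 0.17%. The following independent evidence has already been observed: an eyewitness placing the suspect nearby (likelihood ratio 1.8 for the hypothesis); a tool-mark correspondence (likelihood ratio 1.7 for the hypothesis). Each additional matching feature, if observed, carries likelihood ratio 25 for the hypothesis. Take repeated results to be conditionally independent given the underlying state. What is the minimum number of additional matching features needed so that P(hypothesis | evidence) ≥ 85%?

Prior odds = 0.0017/0.9983 = 17/9983.
Combined Bayes factor of the evidence already in hand = 1.8 × 1.7 = 3.06.
Odds after that evidence = (17/9983) × 3.06 = 2601/499150.
Target odds = 0.85/0.15 = 17/3.
Need 25ⁿ ≥ 17/3 ÷ (2601/499150) = 499150/459.
25² = 625 falls short of 499150/459 but 25³ = 15625 reaches it, so n = 3.

3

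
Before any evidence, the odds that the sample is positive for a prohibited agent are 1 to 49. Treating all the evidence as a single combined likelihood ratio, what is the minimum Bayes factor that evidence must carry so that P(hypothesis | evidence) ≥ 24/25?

1176

Prior odds = 1/49.
Target odds = 0.96/0.04 = 24.
Required Bayes factor = 24 ÷ (1/49) = 1176.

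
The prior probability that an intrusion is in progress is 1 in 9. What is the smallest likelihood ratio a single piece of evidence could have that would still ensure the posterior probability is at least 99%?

Prior odds = (1/9)/(8/9) = 0.125.
Target odds = 0.99/0.01 = 99.
Required Bayes factor = 99 ÷ 0.125 = 792.

792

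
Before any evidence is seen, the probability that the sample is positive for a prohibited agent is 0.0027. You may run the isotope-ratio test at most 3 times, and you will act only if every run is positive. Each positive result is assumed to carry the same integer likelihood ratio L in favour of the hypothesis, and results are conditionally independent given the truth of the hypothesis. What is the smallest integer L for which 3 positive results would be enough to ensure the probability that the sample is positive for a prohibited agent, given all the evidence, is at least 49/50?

27

Prior odds = 0.0027/0.9973 = 27/9973.
Target odds = 0.98/0.02 = 49.
Need L³ ≥ 49 ÷ (27/9973) = 488677/27.
26³ = 17576 < 488677/27 ≤ 19683 = 27³, so L = 27.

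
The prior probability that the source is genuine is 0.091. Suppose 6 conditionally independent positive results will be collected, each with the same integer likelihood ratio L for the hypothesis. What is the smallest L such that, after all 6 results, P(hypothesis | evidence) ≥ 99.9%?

Prior odds = 0.091/0.909 = 91/909.
Target odds = 0.999/0.001 = 999.
Need L⁶ ≥ 999 ÷ (91/909) = 908091/91.
4⁶ = 4096 < 908091/91 ≤ 15625 = 5⁶, so L = 5.

5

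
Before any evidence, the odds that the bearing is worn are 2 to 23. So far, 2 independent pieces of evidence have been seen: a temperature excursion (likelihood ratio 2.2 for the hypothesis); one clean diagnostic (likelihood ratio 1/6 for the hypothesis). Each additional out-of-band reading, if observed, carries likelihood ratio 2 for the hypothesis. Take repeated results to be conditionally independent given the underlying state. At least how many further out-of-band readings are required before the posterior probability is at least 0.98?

11

Prior odds = 2/23.
Combined Bayes factor of the evidence already in hand = 2.2 × (1/6) = 11/30.
Odds after that evidence = (2/23) × 11/30 = 11/345.
Target odds = 0.98/0.02 = 49.
Need 2ⁿ ≥ 49 ÷ (11/345) = 16905/11.
2¹⁰ = 1024 falls short of 16905/11 but 2¹¹ = 2048 reaches it, so n = 11.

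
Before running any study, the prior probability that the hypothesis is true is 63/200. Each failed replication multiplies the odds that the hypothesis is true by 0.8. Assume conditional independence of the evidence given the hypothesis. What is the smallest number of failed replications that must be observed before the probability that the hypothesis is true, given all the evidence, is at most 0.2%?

Prior odds: 0.315 ÷ 0.685 = 63/137.
Likelihood ratio per failed replication = 0.8.
Target posterior odds = 0.002/0.998 = 1/499.
Need (63/137) × 0.8ⁿ ≤ 1/499, i.e. 0.8ⁿ ≤ 137/31437.
0.8²⁴ ≈0.00472237 is still above 137/31437 but 0.8²⁵ ≈0.00377789 is at or below it, so n = 25.

25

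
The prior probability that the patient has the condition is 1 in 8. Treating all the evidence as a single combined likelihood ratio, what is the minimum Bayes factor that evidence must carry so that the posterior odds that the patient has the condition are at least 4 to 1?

Prior odds = 0.125/0.875 = 1/7.
Target odds = 4.
Required Bayes factor = 4 ÷ (1/7) = 28.

28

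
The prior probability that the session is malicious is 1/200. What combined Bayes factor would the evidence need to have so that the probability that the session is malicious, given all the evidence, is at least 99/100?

Prior odds = 0.005/0.995 = 1/199.
Target odds = 0.99/0.01 = 99.
Required Bayes factor = 99 ÷ (1/199) = 19701.

19701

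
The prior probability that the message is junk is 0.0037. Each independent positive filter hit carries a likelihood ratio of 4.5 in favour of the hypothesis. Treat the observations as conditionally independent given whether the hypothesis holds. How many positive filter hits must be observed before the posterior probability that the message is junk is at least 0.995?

Prior odds = 0.0037/0.9963 = 37/9963.
Likelihood ratio per positive filter hit = 4.5.
Target odds: 0.995 ÷ 0.005 = 199.
Need (37/9963) × 4.5ⁿ ≥ 199, i.e. 4.5ⁿ ≥ 1982637/37.
4.5⁷ = 4782969/128 falls short of 1982637/37 but 4.5⁸ = 43046721/256 reaches it, so n = 8.

8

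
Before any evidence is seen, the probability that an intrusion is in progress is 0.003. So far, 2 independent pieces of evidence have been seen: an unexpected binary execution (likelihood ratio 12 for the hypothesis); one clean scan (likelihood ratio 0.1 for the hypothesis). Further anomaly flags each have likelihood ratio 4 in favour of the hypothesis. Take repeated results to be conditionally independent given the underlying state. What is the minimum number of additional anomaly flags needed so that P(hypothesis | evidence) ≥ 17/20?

6

Prior odds = 0.003/0.997 = 3/997.
Combined Bayes factor of the evidence already in hand = 12 × 0.1 = 1.2.
Odds after that evidence = (3/997) × 1.2 = 18/4985.
Target odds = 0.85/0.15 = 17/3.
Need 4ⁿ ≥ 17/3 ÷ (18/4985) = 84745/54.
4⁵ = 1024 falls short of 84745/54 but 4⁶ = 4096 reaches it, so n = 6.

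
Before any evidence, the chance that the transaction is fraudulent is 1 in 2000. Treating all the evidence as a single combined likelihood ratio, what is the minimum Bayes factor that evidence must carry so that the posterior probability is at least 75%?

Prior odds = 0.0005/0.9995 = 1/1999.
Target odds = 0.75/0.25 = 3.
Required Bayes factor = 3 ÷ (1/1999) = 5997.

5997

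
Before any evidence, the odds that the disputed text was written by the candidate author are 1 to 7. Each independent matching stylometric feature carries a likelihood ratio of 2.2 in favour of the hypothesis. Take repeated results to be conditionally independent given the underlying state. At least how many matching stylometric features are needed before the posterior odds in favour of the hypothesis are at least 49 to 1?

Prior odds = 1/7.
Likelihood ratio per matching stylometric feature = 2.2.
Target odds = 49.
Need (1/7) × 2.2ⁿ ≥ 49, i.e. 2.2ⁿ ≥ 343.
2.2⁷ = 19487171/78125 falls short of 343 but 2.2⁸ = 214358881/390625 reaches it, so n = 8.

8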